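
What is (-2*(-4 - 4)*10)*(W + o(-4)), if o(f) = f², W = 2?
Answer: 2880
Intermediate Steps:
(-2*(-4 - 4)*10)*(W + o(-4)) = (-2*(-4 - 4)*10)*(2 + (-4)²) = (-2*(-8)*10)*(2 + 16) = (16*10)*18 = 160*18 = 2880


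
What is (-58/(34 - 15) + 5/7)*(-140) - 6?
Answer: 6106/19 ≈ 321.37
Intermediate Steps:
(-58/(34 - 15) + 5/7)*(-140) - 6 = (-58/19 + 5*(⅐))*(-140) - 6 = (-58*1/19 + 5/7)*(-140) - 6 = (-58/19 + 5/7)*(-140) - 6 = -311/133*(-140) - 6 = 6220/19 - 6 = 6106/19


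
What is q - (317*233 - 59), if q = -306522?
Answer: -380324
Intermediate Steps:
q - (317*233 - 59) = -306522 - (317*233 - 59) = -306522 - (73861 - 59) = -306522 - 1*73802 = -306522 - 73802 = -380324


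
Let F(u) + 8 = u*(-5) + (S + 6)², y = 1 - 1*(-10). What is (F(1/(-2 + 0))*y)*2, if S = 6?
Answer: 3047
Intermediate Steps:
y = 11 (y = 1 + 10 = 11)
F(u) = 136 - 5*u (F(u) = -8 + (u*(-5) + (6 + 6)²) = -8 + (-5*u + 12²) = -8 + (-5*u + 144) = -8 + (144 - 5*u) = 136 - 5*u)
(F(1/(-2 + 0))*y)*2 = ((136 - 5/(-2 + 0))*11)*2 = ((136 - 5/(-2))*11)*2 = ((136 - 5*(-½))*11)*2 = ((136 + 5/2)*11)*2 = ((277/2)*11)*2 = (3047/2)*2 = 3047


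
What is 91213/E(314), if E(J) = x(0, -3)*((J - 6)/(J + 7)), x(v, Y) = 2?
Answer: 29279373/616 ≈ 47531.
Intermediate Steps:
E(J) = 2*(-6 + J)/(7 + J) (E(J) = 2*((J - 6)/(J + 7)) = 2*((-6 + J)/(7 + J)) = 2*(-6 + J)/(7 + J))
91213/E(314) = 91213/((2*(-6 + 314)/(7 + 314))) = 91213/((2*308/321)) = 91213/((2*(1/321)*308)) = 91213/(616/321) = 91213*(321/616) = 29279373/616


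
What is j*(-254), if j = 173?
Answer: -43942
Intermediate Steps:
j*(-254) = 173*(-254) = -43942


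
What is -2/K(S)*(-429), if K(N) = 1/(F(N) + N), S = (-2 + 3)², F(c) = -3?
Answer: -1716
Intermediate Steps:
S = 1 (S = 1² = 1)
K(N) = 1/(-3 + N)
-2/K(S)*(-429) = -2/(1/(-3 + 1))*(-429) = -2/(1/(-2))*(-429) = -2/(-½)*(-429) = -2*(-2)*(-429) = 4*(-429) = -1716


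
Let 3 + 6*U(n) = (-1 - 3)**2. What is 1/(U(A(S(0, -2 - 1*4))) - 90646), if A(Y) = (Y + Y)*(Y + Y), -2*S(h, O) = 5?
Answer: -6/543863 ≈ -1.1032e-5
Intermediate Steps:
S(h, O) = -5/2 (S(h, O) = -1/2*5 = -5/2)
A(Y) = 4*Y**2 (A(Y) = (2*Y)*(2*Y) = 4*Y**2)
U(n) = 13/6 (U(n) = -1/2 + (-1 - 3)**2/6 = -1/2 + (1/6)*(-4)**2 = -1/2 + (1/6)*16 = -1/2 + 8/3 = 13/6)
1/(U(A(S(0, -2 - 1*4))) - 90646) = 1/(13/6 - 90646) = 1/(-543863/6) = -6/543863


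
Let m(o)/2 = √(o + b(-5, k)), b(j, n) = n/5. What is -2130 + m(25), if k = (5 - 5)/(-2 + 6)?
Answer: -2120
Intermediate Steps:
k = 0 (k = 0/4 = 0*(¼) = 0)
b(j, n) = n/5 (b(j, n) = n*(⅕) = n/5)
m(o) = 2*√o (m(o) = 2*√(o + (⅕)*0) = 2*√(o + 0) = 2*√o)
-2130 + m(25) = -2130 + 2*√25 = -2130 + 2*5 = -2130 + 10 = -2120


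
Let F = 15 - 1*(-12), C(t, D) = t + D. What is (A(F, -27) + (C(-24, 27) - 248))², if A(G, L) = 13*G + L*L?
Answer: 697225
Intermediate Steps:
C(t, D) = D + t
F = 27 (F = 15 + 12 = 27)
A(G, L) = L² + 13*G (A(G, L) = 13*G + L² = L² + 13*G)
(A(F, -27) + (C(-24, 27) - 248))² = (((-27)² + 13*27) + ((27 - 24) - 248))² = ((729 + 351) + (3 - 248))² = (1080 - 245)² = 835² = 697225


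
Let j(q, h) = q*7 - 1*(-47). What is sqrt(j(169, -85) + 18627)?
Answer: sqrt(19857) ≈ 140.91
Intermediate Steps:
j(q, h) = 47 + 7*q (j(q, h) = 7*q + 47 = 47 + 7*q)
sqrt(j(169, -85) + 18627) = sqrt((47 + 7*169) + 18627) = sqrt((47 + 1183) + 18627) = sqrt(1230 + 18627) = sqrt(19857)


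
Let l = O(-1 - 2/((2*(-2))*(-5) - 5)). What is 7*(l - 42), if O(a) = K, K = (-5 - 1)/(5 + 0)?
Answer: -1512/5 ≈ -302.40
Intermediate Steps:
K = -6/5 ≈ -1.2000
O(a) = -6/5
l = -6/5 ≈ -1.2000
7*(l - 42) = 7*(-6/5 - 42) = 7*(-216/5) = -1512/5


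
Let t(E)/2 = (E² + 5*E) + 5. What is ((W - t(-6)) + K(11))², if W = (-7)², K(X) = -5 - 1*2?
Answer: 400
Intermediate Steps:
K(X) = -7 (K(X) = -5 - 2 = -7)
t(E) = 10 + 2*E² + 10*E (t(E) = 2*((E² + 5*E) + 5) = 2*(5 + E² + 5*E) = 10 + 2*E² + 10*E)
W = 49
((W - t(-6)) + K(11))² = ((49 - (10 + 2*(-6)² + 10*(-6))) - 7)² = ((49 - (10 + 2*36 - 60)) - 7)² = ((49 - (10 + 72 - 60)) - 7)² = ((49 - 1*22) - 7)² = ((49 - 22) - 7)² = (27 - 7)² = 20² = 400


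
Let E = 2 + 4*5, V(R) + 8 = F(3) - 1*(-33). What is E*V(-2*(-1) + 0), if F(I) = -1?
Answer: 528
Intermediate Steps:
V(R) = 24 (V(R) = -8 + (-1 - 1*(-33)) = -8 + (-1 + 33) = -8 + 32 = 24)
E = 22 (E = 2 + 20 = 22)
E*V(-2*(-1) + 0) = 22*24 = 528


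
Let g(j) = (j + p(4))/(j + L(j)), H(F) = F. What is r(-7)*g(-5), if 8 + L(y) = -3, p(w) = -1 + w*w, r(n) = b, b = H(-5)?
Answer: 25/8 ≈ 3.1250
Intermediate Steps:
b = -5
r(n) = -5
p(w) = -1 + w²
L(y) = -11 (L(y) = -8 - 3 = -11)
g(j) = (15 + j)/(-11 + j) (g(j) = (j + (-1 + 4²))/(j - 11) = (j + (-1 + 16))/(-11 + j) = (j + 15)/(-11 + j) = (15 + j)/(-11 + j))
r(-7)*g(-5) = -5*(15 - 5)/(-11 - 5) = -5*10/(-16) = -(-5)*10/16 = -5*(-5/8) = 25/8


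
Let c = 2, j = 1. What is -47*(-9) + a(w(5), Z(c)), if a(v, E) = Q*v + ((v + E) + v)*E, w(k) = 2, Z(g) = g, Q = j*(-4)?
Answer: 427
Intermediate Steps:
Q = -4 (Q = 1*(-4) = -4)
a(v, E) = -4*v + E*(E + 2*v) (a(v, E) = -4*v + ((v + E) + v)*E = -4*v + ((E + v) + v)*E = -4*v + (E + 2*v)*E = -4*v + E*(E + 2*v))
-47*(-9) + a(w(5), Z(c)) = -47*(-9) + (2² - 4*2 + 2*2*2) = 423 + (4 - 8 + 8) = 423 + 4 = 427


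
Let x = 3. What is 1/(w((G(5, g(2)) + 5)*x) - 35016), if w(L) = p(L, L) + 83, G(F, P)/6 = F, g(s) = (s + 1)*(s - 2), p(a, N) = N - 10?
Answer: -1/34838 ≈ -2.8704e-5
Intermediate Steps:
p(a, N) = -10 + N
g(s) = (1 + s)*(-2 + s)
G(F, P) = 6*F
w(L) = 73 + L (w(L) = (-10 + L) + 83 = 73 + L)
1/(w((G(5, g(2)) + 5)*x) - 35016) = 1/((73 + (6*5 + 5)*3) - 35016) = 1/((73 + (30 + 5)*3) - 35016) = 1/((73 + 35*3) - 35016) = 1/((73 + 105) - 35016) = 1/(178 - 35016) = 1/(-34838) = -1/34838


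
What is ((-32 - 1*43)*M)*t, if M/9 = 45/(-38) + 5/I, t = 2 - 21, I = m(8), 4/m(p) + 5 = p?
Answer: 131625/4 ≈ 32906.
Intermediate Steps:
m(p) = 4/(-5 + p)
I = 4/3 (I = 4/(-5 + 8) = 4/3 ≈ 1.3333)
t = -19
M = 1755/76 (M = 9*(45/(-38) + 5/(4/3)) = 9*(45*(-1/38) + 5*(¾)) = 9*(-45/38 + 15/4) = 9*(195/76) = 1755/76 ≈ 23.092)
((-32 - 1*43)*M)*t = ((-32 - 1*43)*(1755/76))*(-19) = ((-32 - 43)*(1755/76))*(-19) = -75*1755/76*(-19) = -131625/76*(-19) = 131625/4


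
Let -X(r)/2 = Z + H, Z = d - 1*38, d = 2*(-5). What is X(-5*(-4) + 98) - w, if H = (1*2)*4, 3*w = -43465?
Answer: 43705/3 ≈ 14568.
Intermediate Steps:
w = -43465/3 (w = (⅓)*(-43465) = -43465/3 ≈ -14488.)
d = -10
Z = -48 (Z = -10 - 1*38 = -10 - 38 = -48)
H = 8 (H = 2*4 = 8)
X(r) = 80 (X(r) = -2*(-48 + 8) = -2*(-40) = 80)
X(-5*(-4) + 98) - w = 80 - 1*(-43465/3) = 80 + 43465/3 = 43705/3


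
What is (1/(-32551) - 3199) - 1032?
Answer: -137723282/32551 ≈ -4231.0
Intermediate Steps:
(1/(-32551) - 3199) - 1032 = (-1/32551 - 3199) - 1032 = -104130650/32551 - 1032 = -137723282/32551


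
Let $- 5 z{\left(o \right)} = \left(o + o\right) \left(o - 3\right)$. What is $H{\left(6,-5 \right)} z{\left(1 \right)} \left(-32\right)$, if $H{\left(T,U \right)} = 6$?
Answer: $- \frac{768}{5} \approx -153.6$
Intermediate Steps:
$z{\left(o \right)} = - \frac{2 o \left(-3 + o\right)}{5}$ ($z{\left(o \right)} = - \frac{\left(o + o\right) \left(o - 3\right)}{5} = - \frac{2 o \left(-3 + o\right)}{5}$)
$H{\left(6,-5 \right)} z{\left(1 \right)} \left(-32\right) = 6 \cdot \frac{2}{5} \cdot 1 \left(3 - 1\right) \left(-32\right) = 6 \cdot \frac{2}{5} \cdot 1 \cdot 2 \left(-32\right) = 6 \cdot \frac{4}{5} \left(-32\right) = \frac{24}{5} \left(-32\right) = - \frac{768}{5}$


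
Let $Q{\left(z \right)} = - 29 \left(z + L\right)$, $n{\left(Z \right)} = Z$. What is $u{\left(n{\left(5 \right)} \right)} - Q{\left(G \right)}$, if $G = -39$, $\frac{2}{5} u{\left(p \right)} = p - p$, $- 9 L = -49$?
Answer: $- \frac{8758}{9} \approx -973.11$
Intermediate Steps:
$L = \frac{49}{9}$ ($L = \left(- \frac{1}{9}\right) \left(-49\right) = \frac{49}{9} \approx 5.4444$)
$u{\left(p \right)} = 0$ ($u{\left(p \right)} = \frac{5 \left(p - p\right)}{2} = \frac{5}{2} \cdot 0 = 0$)
$Q{\left(z \right)} = - \frac{1421}{9} - 29 z$ ($Q{\left(z \right)} = - 29 \left(z + \frac{49}{9}\right) = - 29 \left(\frac{49}{9} + z\right) = - \frac{1421}{9} - 29 z$)
$u{\left(n{\left(5 \right)} \right)} - Q{\left(G \right)} = 0 - \left(- \frac{1421}{9} - -1131\right) = 0 - \left(- \frac{1421}{9} + 1131\right) = 0 - \frac{8758}{9} = - \frac{8758}{9}$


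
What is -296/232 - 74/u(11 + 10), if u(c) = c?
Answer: -2923/609 ≈ -4.7997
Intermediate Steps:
-296/232 - 74/u(11 + 10) = -296/232 - 74/(11 + 10) = -296*1/232 - 74/21 = -37/29 - 74*1/21 = -37/29 - 74/21 = -2923/609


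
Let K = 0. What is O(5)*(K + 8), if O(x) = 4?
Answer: 32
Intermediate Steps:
O(5)*(K + 8) = 4*(0 + 8) = 4*8 = 32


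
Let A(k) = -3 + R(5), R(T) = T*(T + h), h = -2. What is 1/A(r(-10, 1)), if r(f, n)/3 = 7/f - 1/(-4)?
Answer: 1/12 ≈ 0.083333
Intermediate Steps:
R(T) = T*(-2 + T) (R(T) = T*(T - 2) = T*(-2 + T))
r(f, n) = 3/4 + 21/f (r(f, n) = 3*(7/f - 1/(-4)) = 3*(7/f - 1*(-1/4)) = 3*(7/f + 1/4) = 3*(1/4 + 7/f) = 3/4 + 21/f)
A(k) = 12 (A(k) = -3 + 5*(-2 + 5) = -3 + 5*3 = -3 + 15 = 12)
1/A(r(-10, 1)) = 1/12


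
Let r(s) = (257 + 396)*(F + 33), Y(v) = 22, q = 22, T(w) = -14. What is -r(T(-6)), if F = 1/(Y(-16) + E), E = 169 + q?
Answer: -4590590/213 ≈ -21552.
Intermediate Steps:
E = 191 (E = 169 + 22 = 191)
F = 1/213 (F = 1/(22 + 191) = 1/213 ≈ 0.0046948)
r(s) = 4590590/213 (r(s) = (257 + 396)*(1/213 + 33) = 653*(7030/213) = 4590590/213)
-r(T(-6)) = -1*4590590/213 = -4590590/213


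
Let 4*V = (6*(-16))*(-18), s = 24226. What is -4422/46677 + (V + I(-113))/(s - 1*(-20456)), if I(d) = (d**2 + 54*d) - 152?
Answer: 42227105/695207238 ≈ 0.060740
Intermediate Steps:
V = 432 (V = ((6*(-16))*(-18))/4 = (-96*(-18))/4 = (1/4)*1728 = 432)
I(d) = -152 + d**2 + 54*d
-4422/46677 + (V + I(-113))/(s - 1*(-20456)) = -4422/46677 + (432 + (-152 + (-113)**2 + 54*(-113)))/(24226 - 1*(-20456)) = -4422*1/46677 + (432 + (-152 + 12769 - 6102))/(24226 + 20456) = -1474/15559 + (432 + 6515)/44682 = -1474/15559 + 6947*(1/44682) = -1474/15559 + 6947/44682 = 42227105/695207238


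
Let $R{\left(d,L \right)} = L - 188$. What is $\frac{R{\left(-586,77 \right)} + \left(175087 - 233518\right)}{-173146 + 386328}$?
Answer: $- \frac{29271}{106591} \approx -0.27461$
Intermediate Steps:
$R{\left(d,L \right)} = -188 + L$ ($R{\left(d,L \right)} = L - 188 = -188 + L$)
$\frac{R{\left(-586,77 \right)} + \left(175087 - 233518\right)}{-173146 + 386328} = \frac{\left(-188 + 77\right) + \left(175087 - 233518\right)}{-173146 + 386328} = \frac{-111 + \left(175087 - 233518\right)}{213182} = \left(-111 - 58431\right) \frac{1}{213182} = \left(-58542\right) \frac{1}{213182} = - \frac{29271}{106591}$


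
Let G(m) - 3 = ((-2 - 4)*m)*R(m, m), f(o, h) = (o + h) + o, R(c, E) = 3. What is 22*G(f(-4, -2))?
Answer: 4026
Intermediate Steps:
f(o, h) = h + 2*o (f(o, h) = (h + o) + o = h + 2*o)
G(m) = 3 - 18*m (G(m) = 3 + ((-2 - 4)*m)*3 = 3 - 6*m*3 = 3 - 18*m)
22*G(f(-4, -2)) = 22*(3 - 18*(-2 + 2*(-4))) = 22*(3 - 18*(-2 - 8)) = 22*(3 - 18*(-10)) = 22*(3 + 180) = 22*183 = 4026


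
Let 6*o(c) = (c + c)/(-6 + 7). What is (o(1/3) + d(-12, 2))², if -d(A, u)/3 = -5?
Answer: 18496/81 ≈ 228.35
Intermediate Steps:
d(A, u) = 15 (d(A, u) = -3*(-5) = 15)
o(c) = c/3 (o(c) = ((c + c)/(-6 + 7))/6 = ((2*c)/1)/6 = ((2*c)*1)/6 = (2*c)/6 = c/3)
(o(1/3) + d(-12, 2))² = ((⅓)/3 + 15)² = ((⅓)*(⅓) + 15)² = (⅑ + 15)² = (136/9)² = 18496/81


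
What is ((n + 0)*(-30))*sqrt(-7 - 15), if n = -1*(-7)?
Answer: -210*I*sqrt(22) ≈ -984.99*I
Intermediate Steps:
n = 7
((n + 0)*(-30))*sqrt(-7 - 15) = ((7 + 0)*(-30))*sqrt(-7 - 15) = (7*(-30))*sqrt(-22) = -210*I*sqrt(22)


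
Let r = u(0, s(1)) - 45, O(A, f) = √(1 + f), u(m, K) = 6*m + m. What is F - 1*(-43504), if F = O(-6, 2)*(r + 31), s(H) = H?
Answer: 43504 - 14*√3 ≈ 43480.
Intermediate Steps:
u(m, K) = 7*m
r = -45 (r = 7*0 - 45 = 0 - 45 = -45)
F = -14*√3 (F = √(1 + 2)*(-45 + 31) = √3*(-14) = -14*√3 ≈ -24.249)
F - 1*(-43504) = -14*√3 - 1*(-43504) = -14*√3 + 43504 = 43504 - 14*√3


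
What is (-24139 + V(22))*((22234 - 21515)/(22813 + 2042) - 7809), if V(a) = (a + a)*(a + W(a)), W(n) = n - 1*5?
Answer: 4352124377848/24855 ≈ 1.7510e+8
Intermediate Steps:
W(n) = -5 + n (W(n) = n - 5 = -5 + n)
V(a) = 2*a*(-5 + 2*a) (V(a) = (a + a)*(a + (-5 + a)) = (2*a)*(-5 + 2*a) = 2*a*(-5 + 2*a))
(-24139 + V(22))*((22234 - 21515)/(22813 + 2042) - 7809) = (-24139 + 2*22*(-5 + 2*22))*((22234 - 21515)/(22813 + 2042) - 7809) = (-24139 + 2*22*(-5 + 44))*(719/24855 - 7809) = (-24139 + 2*22*39)*(719*(1/24855) - 7809) = (-24139 + 1716)*(719/24855 - 7809) = -22423*(-194091976/24855) = 4352124377848/24855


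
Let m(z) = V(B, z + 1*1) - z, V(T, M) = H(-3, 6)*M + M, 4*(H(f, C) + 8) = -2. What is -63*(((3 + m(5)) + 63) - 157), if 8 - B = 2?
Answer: 8883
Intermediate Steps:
B = 6 (B = 8 - 1*2 = 8 - 2 = 6)
H(f, C) = -17/2 (H(f, C) = -8 + (¼)*(-2) = -8 - ½ = -17/2)
V(T, M) = -15*M/2 (V(T, M) = -17*M/2 + M = -15*M/2)
m(z) = -15/2 - 17*z/2 (m(z) = -15*(z + 1*1)/2 - z = -15*(z + 1)/2 - z = -15*(1 + z)/2 - z = (-15/2 - 15*z/2) - z = -15/2 - 17*z/2)
-63*(((3 + m(5)) + 63) - 157) = -63*(((3 + (-15/2 - 17/2*5)) + 63) - 157) = -63*(((3 + (-15/2 - 85/2)) + 63) - 157) = -63*(((3 - 50) + 63) - 157) = -63*((-47 + 63) - 157) = -63*(16 - 157) = -63*(-141) = 8883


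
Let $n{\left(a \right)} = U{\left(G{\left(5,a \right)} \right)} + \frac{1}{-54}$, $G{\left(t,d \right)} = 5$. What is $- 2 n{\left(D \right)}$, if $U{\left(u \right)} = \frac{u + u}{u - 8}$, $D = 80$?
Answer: $\frac{181}{27} \approx 6.7037$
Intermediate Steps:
$U{\left(u \right)} = \frac{2 u}{-8 + u}$
$n{\left(a \right)} = - \frac{181}{54}$ ($n{\left(a \right)} = 2 \cdot 5 \frac{1}{-8 + 5} + \frac{1}{-54} = 2 \cdot 5 \frac{1}{-3} - \frac{1}{54} = 2 \cdot 5 \left(- \frac{1}{3}\right) - \frac{1}{54} = - \frac{10}{3} - \frac{1}{54} = - \frac{181}{54}$)
$- 2 n{\left(D \right)} = \left(-2\right) \left(- \frac{181}{54}\right) = \frac{181}{27}$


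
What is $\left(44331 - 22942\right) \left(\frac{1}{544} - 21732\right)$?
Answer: $- \frac{252865185523}{544} \approx -4.6483 \cdot 10^{8}$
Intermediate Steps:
$\left(44331 - 22942\right) \left(\frac{1}{544} - 21732\right) = 21389 \left(\frac{1}{544} - 21732\right) = 21389 \left(- \frac{11822207}{544}\right) = - \frac{252865185523}{544}$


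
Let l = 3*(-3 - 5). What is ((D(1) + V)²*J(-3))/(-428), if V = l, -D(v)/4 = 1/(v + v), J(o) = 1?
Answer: -169/107 ≈ -1.5794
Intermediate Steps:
D(v) = -2/v (D(v) = -4/(v + v) = -4*1/(2*v) = -2/v)
l = -24 (l = 3*(-8) = -24)
V = -24
((D(1) + V)²*J(-3))/(-428) = ((-2/1 - 24)²*1)/(-428) = ((-2*1 - 24)²*1)*(-1/428) = ((-2 - 24)²*1)*(-1/428) = ((-26)²*1)*(-1/428) = (676*1)*(-1/428) = 676*(-1/428) = -169/107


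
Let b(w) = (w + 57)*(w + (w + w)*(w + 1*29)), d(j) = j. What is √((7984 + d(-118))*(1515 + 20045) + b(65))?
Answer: 3*√19009970 ≈ 13080.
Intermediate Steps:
b(w) = (57 + w)*(w + 2*w*(29 + w)) (b(w) = (57 + w)*(w + (2*w)*(w + 29)) = (57 + w)*(w + (2*w)*(29 + w)) = (57 + w)*(w + 2*w*(29 + w)))
√((7984 + d(-118))*(1515 + 20045) + b(65)) = √((7984 - 118)*(1515 + 20045) + 65*(3363 + 2*65² + 173*65)) = √(7866*21560 + 65*(3363 + 2*4225 + 11245)) = √(169590960 + 65*(3363 + 8450 + 11245)) = √(169590960 + 65*23058) = √(169590960 + 1498770) = √171089730 = 3*√19009970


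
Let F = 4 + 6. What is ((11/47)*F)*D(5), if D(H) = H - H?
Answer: 0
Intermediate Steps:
D(H) = 0
F = 10
((11/47)*F)*D(5) = ((11/47)*10)*0 = (110/47)*0 = 0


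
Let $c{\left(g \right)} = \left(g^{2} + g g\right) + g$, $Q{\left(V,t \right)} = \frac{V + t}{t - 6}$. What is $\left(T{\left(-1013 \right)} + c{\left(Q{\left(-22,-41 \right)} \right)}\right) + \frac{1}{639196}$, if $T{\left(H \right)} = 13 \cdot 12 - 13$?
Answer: $\frac{208880306265}{1411983964} \approx 147.93$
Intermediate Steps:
$T{\left(H \right)} = 143$ ($T{\left(H \right)} = 156 - 13 = 143$)
$Q{\left(V,t \right)} = \frac{V + t}{-6 + t}$
$c{\left(g \right)} = g + 2 g^{2}$ ($c{\left(g \right)} = \left(g^{2} + g^{2}\right) + g = 2 g^{2} + g = g + 2 g^{2}$)
$\left(T{\left(-1013 \right)} + c{\left(Q{\left(-22,-41 \right)} \right)}\right) + \frac{1}{639196} = \left(143 + \frac{-22 - 41}{-6 - 41} \left(1 + 2 \frac{-22 - 41}{-6 - 41}\right)\right) + \frac{1}{639196} = \left(143 + \frac{1}{-47} \left(-63\right) \left(1 + 2 \frac{1}{-47} \left(-63\right)\right)\right) + \frac{1}{639196} = \left(143 + \left(- \frac{1}{47}\right) \left(-63\right) \left(1 + 2 \left(\left(- \frac{1}{47}\right) \left(-63\right)\right)\right)\right) + \frac{1}{639196} = \left(143 + \frac{63 \left(1 + 2 \cdot \frac{63}{47}\right)}{47}\right) + \frac{1}{639196} = \left(143 + \frac{63 \left(1 + \frac{126}{47}\right)}{47}\right) + \frac{1}{639196} = \left(143 + \frac{63}{47} \cdot \frac{173}{47}\right) + \frac{1}{639196} = \left(143 + \frac{10899}{2209}\right) + \frac{1}{639196} = \frac{326786}{2209} + \frac{1}{639196} = \frac{208880306265}{1411983964}$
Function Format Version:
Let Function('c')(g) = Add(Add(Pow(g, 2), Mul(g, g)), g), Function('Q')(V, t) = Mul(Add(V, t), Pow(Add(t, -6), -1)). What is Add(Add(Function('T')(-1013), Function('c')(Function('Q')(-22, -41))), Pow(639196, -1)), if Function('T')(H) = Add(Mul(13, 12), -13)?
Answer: Rational(208880306265, 1411983964) ≈ 147.93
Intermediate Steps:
Function('T')(H) = 143 (Function('T')(H) = Add(156, -13) = 143)
Function('Q')(V, t) = Mul(Pow(Add(-6, t), -1), Add(V, t)) (Function('Q')(V, t) = Mul(Add(V, t), Pow(Add(-6, t), -1)) = Mul(Pow(Add(-6, t), -1), Add(V, t)))
Function('c')(g) = Add(g, Mul(2, Pow(g, 2))) (Function('c')(g) = Add(Add(Pow(g, 2), Pow(g, 2)), g) = Add(Mul(2, Pow(g, 2)), g) = Add(g, Mul(2, Pow(g, 2))))
Add(Add(Function('T')(-1013), Function('c')(Function('Q')(-22, -41))), Pow(639196, -1)) = Add(Add(143, Mul(Mul(Pow(Add(-6, -41), -1), Add(-22, -41)), Add(1, Mul(2, Mul(Pow(Add(-6, -41), -1), Add(-22, -41)))))), Pow(639196, -1)) = Add(Add(143, Mul(Mul(Pow(-47, -1), -63), Add(1, Mul(2, Mul(Pow(-47, -1), -63))))), Rational(1, 639196)) = Add(Add(143, Mul(Mul(Rational(-1, 47), -63), Add(1, Mul(2, Mul(Rational(-1, 47), -63))))), Rational(1, 639196)) = Add(Add(143, Mul(Rational(63, 47), Add(1, Mul(2, Rational(63, 47))))), Rational(1, 639196)) = Add(Add(143, Mul(Rational(63, 47), Add(1, Rational(126, 47)))), Rational(1, 639196)) = Add(Add(143, Mul(Rational(63, 47), Rational(173, 47))), Rational(1, 639196)) = Add(Add(143, Rational(10899, 2209)), Rational(1, 639196)) = Add(Rational(326786, 2209), Rational(1, 639196)) = Rational(208880306265, 1411983964)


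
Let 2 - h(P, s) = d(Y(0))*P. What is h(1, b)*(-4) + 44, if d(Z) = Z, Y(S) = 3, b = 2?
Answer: 48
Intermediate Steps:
h(P, s) = 2 - 3*P
h(1, b)*(-4) + 44 = (2 - 3*1)*(-4) + 44 = (2 - 3)*(-4) + 44 = -1*(-4) + 44 = 4 + 44 = 48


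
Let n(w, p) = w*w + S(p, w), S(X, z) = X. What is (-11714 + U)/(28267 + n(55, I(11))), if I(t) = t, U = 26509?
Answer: 14795/31303 ≈ 0.47264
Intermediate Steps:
n(w, p) = p + w² (n(w, p) = w*w + p = w² + p = p + w²)
(-11714 + U)/(28267 + n(55, I(11))) = (-11714 + 26509)/(28267 + (11 + 55²)) = 14795/(28267 + (11 + 3025)) = 14795/(28267 + 3036) = 14795/31303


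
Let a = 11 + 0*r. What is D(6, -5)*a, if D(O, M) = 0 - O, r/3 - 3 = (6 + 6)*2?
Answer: -66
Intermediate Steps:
r = 81 (r = 9 + 3*((6 + 6)*2) = 9 + 3*(12*2) = 9 + 3*24 = 9 + 72 = 81)
a = 11 (a = 11 + 0*81 = 11 + 0 = 11)
D(O, M) = -O
D(6, -5)*a = -1*6*11 = -6*11 = -66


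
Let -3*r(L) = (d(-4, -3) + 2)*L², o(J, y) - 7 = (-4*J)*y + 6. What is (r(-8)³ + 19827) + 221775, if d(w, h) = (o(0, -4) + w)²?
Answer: -149884008074/27 ≈ -5.5513e+9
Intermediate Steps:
o(J, y) = 13 - 4*J*y (o(J, y) = 7 + ((-4*J)*y + 6) = 7 + (-4*J*y + 6) = 7 + (6 - 4*J*y) = 13 - 4*J*y)
d(w, h) = (13 + w)² (d(w, h) = ((13 - 4*0*(-4)) + w)² = ((13 + 0) + w)² = (13 + w)²)
r(L) = -83*L²/3 (r(L) = -((13 - 4)² + 2)*L²/3 = -(9² + 2)*L²/3 = -(81 + 2)*L²/3 = -83*L²/3)
(r(-8)³ + 19827) + 221775 = ((-83/3*(-8)²)³ + 19827) + 221775 = ((-83/3*64)³ + 19827) + 221775 = ((-5312/3)³ + 19827) + 221775 = (-149890531328/27 + 19827) + 221775 = -149889995999/27 + 221775 = -149884008074/27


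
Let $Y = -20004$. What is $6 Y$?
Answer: $-120024$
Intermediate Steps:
$6 Y = 6 \left(-20004\right) = -120024$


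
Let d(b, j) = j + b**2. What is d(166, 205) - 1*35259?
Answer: -7498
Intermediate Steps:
d(166, 205) - 1*35259 = (205 + 166**2) - 1*35259 = (205 + 27556) - 35259 = 27761 - 35259 = -7498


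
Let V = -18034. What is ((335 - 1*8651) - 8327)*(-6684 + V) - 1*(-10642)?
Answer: 411392316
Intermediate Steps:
((335 - 1*8651) - 8327)*(-6684 + V) - 1*(-10642) = ((335 - 1*8651) - 8327)*(-6684 - 18034) - 1*(-10642) = ((335 - 8651) - 8327)*(-24718) + 10642 = (-8316 - 8327)*(-24718) + 10642 = -16643*(-24718) + 10642 = 411381674 + 10642 = 411392316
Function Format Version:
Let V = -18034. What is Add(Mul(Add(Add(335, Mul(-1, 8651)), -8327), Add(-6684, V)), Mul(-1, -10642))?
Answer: 411392316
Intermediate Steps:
Add(Mul(Add(Add(335, Mul(-1, 8651)), -8327), Add(-6684, V)), Mul(-1, -10642)) = Add(Mul(Add(Add(335, Mul(-1, 8651)), -8327), Add(-6684, -18034)), Mul(-1, -10642)) = Add(Mul(Add(Add(335, -8651), -8327), -24718), 10642) = Add(Mul(Add(-8316, -8327), -24718), 10642) = Add(Mul(-16643, -24718), 10642) = Add(411381674, 10642) = 411392316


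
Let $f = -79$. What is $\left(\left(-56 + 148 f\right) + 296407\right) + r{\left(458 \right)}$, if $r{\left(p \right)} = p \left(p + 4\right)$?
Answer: $496255$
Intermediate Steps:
$r{\left(p \right)} = p \left(4 + p\right)$
$\left(\left(-56 + 148 f\right) + 296407\right) + r{\left(458 \right)} = \left(\left(-56 + 148 \left(-79\right)\right) + 296407\right) + 458 \left(4 + 458\right) = \left(\left(-56 - 11692\right) + 296407\right) + 458 \cdot 462 = \left(-11748 + 296407\right) + 211596 = 284659 + 211596 = 496255$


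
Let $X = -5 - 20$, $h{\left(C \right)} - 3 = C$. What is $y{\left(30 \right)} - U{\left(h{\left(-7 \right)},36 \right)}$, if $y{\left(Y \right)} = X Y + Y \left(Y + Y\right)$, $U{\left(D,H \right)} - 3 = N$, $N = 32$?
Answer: $1015$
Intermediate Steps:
$h{\left(C \right)} = 3 + C$
$U{\left(D,H \right)} = 35$ ($U{\left(D,H \right)} = 3 + 32 = 35$)
$X = -25$ ($X = -5 - 20 = -25$)
$y{\left(Y \right)} = - 25 Y + 2 Y^{2}$ ($y{\left(Y \right)} = - 25 Y + Y \left(Y + Y\right) = - 25 Y + Y 2 Y = - 25 Y + 2 Y^{2}$)
$y{\left(30 \right)} - U{\left(h{\left(-7 \right)},36 \right)} = 30 \left(-25 + 2 \cdot 30\right) - 35 = 30 \left(-25 + 60\right) - 35 = 30 \cdot 35 - 35 = 1050 - 35 = 1015$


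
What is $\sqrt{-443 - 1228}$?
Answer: $i \sqrt{1671} \approx 40.878 i$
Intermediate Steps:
$\sqrt{-443 - 1228} = \sqrt{-1671} = i \sqrt{1671}$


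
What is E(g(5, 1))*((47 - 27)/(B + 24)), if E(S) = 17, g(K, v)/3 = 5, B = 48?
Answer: 85/18 ≈ 4.7222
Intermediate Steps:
g(K, v) = 15 (g(K, v) = 3*5 = 15)
E(g(5, 1))*((47 - 27)/(B + 24)) = 17*((47 - 27)/(48 + 24)) = 17*(20/72) = 17*(20*(1/72)) = 17*(5/18) = 85/18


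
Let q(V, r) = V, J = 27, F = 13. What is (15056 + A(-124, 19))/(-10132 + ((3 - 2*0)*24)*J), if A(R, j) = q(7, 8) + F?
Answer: -3769/2047 ≈ -1.8412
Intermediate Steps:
A(R, j) = 20 (A(R, j) = 7 + 13 = 20)
(15056 + A(-124, 19))/(-10132 + ((3 - 2*0)*24)*J) = (15056 + 20)/(-10132 + ((3 - 2*0)*24)*27) = 15076/(-10132 + ((3 + 0)*24)*27) = 15076/(-10132 + (3*24)*27) = 15076/(-10132 + 72*27) = 15076/(-10132 + 1944) = 15076/(-8188) = 15076*(-1/8188) = -3769/2047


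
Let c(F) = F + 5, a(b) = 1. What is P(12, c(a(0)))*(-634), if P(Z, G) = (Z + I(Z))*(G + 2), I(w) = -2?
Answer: -50720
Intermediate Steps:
c(F) = 5 + F
P(Z, G) = (-2 + Z)*(2 + G) (P(Z, G) = (Z - 2)*(G + 2) = (-2 + Z)*(2 + G))
P(12, c(a(0)))*(-634) = (-4 - 2*(5 + 1) + 2*12 + (5 + 1)*12)*(-634) = (-4 - 2*6 + 24 + 6*12)*(-634) = (-4 - 12 + 24 + 72)*(-634) = 80*(-634) = -50720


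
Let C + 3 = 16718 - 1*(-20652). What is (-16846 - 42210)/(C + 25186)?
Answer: -59056/62553 ≈ -0.94410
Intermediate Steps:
C = 37367 (C = -3 + (16718 - 1*(-20652)) = -3 + (16718 + 20652) = -3 + 37370 = 37367)
(-16846 - 42210)/(C + 25186) = (-16846 - 42210)/(37367 + 25186) = -59056/62553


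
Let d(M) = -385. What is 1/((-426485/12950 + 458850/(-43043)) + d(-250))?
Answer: -15925910/6825741103 ≈ -0.0023332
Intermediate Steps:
1/((-426485/12950 + 458850/(-43043)) + d(-250)) = 1/((-426485/12950 + 458850/(-43043)) - 385) = 1/((-426485*1/12950 + 458850*(-1/43043)) - 385) = 1/((-85297/2590 - 65550/6149) - 385) = 1/(-694265753/15925910 - 385) = 1/(-6825741103/15925910) = -15925910/6825741103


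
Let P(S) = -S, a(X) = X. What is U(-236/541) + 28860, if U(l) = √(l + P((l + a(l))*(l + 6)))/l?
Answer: 28860 - √323261/118 ≈ 28855.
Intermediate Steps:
U(l) = √(l - 2*l*(6 + l))/l (U(l) = √(l - (l + l)*(l + 6))/l = √(l - 2*l*(6 + l))/l)
U(-236/541) + 28860 = √((-236/541)*(-11 - (-472)/541))/((-236/541)) + 28860 = √((-236*1/541)*(-11 - (-472)/541))/((-236*1/541)) + 28860 = √(-236*(-11 - 2*(-236/541))/541)/(-236/541) + 28860 = -541*2*√323261/541/236 + 28860 = -√323261/118 + 28860 = 28860 - √323261/118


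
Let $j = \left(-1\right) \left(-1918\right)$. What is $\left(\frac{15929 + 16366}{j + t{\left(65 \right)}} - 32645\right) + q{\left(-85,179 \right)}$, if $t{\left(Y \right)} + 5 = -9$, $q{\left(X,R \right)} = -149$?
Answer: $- \frac{62407481}{1904} \approx -32777.0$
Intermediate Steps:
$j = 1918$
$t{\left(Y \right)} = -14$ ($t{\left(Y \right)} = -5 - 9 = -14$)
$\left(\frac{15929 + 16366}{j + t{\left(65 \right)}} - 32645\right) + q{\left(-85,179 \right)} = \left(\frac{15929 + 16366}{1918 - 14} - 32645\right) - 149 = \left(\frac{32295}{1904} - 32645\right) - 149 = - \frac{62123785}{1904} - 149 = - \frac{62407481}{1904}$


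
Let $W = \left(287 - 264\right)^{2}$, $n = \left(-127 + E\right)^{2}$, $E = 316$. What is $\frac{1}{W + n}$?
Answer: $\frac{1}{36250} \approx 2.7586 \cdot 10^{-5}$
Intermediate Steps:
$n = 35721$ ($n = \left(-127 + 316\right)^{2} = 189^{2} = 35721$)
$W = 529$ ($W = 23^{2} = 529$)
$\frac{1}{W + n} = \frac{1}{529 + 35721} = \frac{1}{36250}$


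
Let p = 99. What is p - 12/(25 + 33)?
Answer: 2865/29 ≈ 98.793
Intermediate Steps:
p - 12/(25 + 33) = 99 - 12/(25 + 33) = 99 - 12/58 = 99 + (1/58)*(-12) = 99 - 6/29 = 2865/29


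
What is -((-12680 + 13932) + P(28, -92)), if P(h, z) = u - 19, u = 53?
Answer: -1286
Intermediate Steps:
P(h, z) = 34 (P(h, z) = 53 - 19 = 34)
-((-12680 + 13932) + P(28, -92)) = -((-12680 + 13932) + 34) = -(1252 + 34) = -1*1286 = -1286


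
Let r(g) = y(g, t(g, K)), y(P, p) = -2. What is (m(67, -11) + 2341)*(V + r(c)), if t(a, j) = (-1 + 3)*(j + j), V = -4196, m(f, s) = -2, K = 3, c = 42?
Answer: -9819122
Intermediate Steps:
t(a, j) = 4*j (t(a, j) = 2*(2*j) = 4*j)
r(g) = -2
(m(67, -11) + 2341)*(V + r(c)) = (-2 + 2341)*(-4196 - 2) = 2339*(-4198) = -9819122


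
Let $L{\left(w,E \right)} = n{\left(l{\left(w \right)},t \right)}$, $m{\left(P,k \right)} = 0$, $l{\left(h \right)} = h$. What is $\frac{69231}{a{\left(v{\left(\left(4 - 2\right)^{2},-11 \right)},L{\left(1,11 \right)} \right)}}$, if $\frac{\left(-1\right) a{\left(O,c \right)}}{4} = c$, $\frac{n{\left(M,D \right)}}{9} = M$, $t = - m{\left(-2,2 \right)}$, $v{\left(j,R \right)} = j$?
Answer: $- \frac{23077}{12} \approx -1923.1$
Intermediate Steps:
$t = 0$ ($t = \left(-1\right) 0 = 0$)
$n{\left(M,D \right)} = 9 M$
$L{\left(w,E \right)} = 9 w$
$a{\left(O,c \right)} = - 4 c$
$\frac{69231}{a{\left(v{\left(\left(4 - 2\right)^{2},-11 \right)},L{\left(1,11 \right)} \right)}} = \frac{69231}{\left(-4\right) 9 \cdot 1} = \frac{69231}{\left(-4\right) 9} = \frac{69231}{-36} = 69231 \left(- \frac{1}{36}\right) = - \frac{23077}{12}$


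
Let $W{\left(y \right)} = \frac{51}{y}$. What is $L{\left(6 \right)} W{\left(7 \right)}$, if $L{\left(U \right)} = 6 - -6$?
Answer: $\frac{612}{7} \approx 87.429$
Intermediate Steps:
$L{\left(U \right)} = 12$ ($L{\left(U \right)} = 6 + 6 = 12$)
$L{\left(6 \right)} W{\left(7 \right)} = 12 \cdot \frac{51}{7} = \frac{612}{7}$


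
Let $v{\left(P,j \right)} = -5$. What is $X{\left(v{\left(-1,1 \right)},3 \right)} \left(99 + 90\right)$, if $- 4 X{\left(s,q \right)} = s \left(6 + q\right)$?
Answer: $\frac{8505}{4} \approx 2126.3$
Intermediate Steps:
$X{\left(s,q \right)} = - \frac{s \left(6 + q\right)}{4}$
$X{\left(v{\left(-1,1 \right)},3 \right)} \left(99 + 90\right) = \left(- \frac{1}{4}\right) \left(-5\right) \left(6 + 3\right) \left(99 + 90\right) = \left(- \frac{1}{4}\right) \left(-5\right) 9 \cdot 189 = \frac{45}{4} \cdot 189 = \frac{8505}{4}$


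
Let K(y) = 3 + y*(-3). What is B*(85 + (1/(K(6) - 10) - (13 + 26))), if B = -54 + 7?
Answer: -54003/25 ≈ -2160.1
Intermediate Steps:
K(y) = 3 - 3*y
B = -47
B*(85 + (1/(K(6) - 10) - (13 + 26))) = -47*(85 + (1/((3 - 3*6) - 10) - (13 + 26))) = -47*(85 + (1/((3 - 18) - 10) - 1*39)) = -47*(85 + (1/(-15 - 10) - 39)) = -47*(85 + (1/(-25) - 39)) = -47*(85 + (-1/25 - 39)) = -47*(85 - 976/25) = -47*1149/25 = -54003/25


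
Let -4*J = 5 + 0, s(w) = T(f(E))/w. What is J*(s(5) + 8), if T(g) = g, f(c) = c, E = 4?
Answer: -11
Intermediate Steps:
s(w) = 4/w
J = -5/4 (J = -(5 + 0)/4 = -¼*5 = -5/4 ≈ -1.2500)
J*(s(5) + 8) = -5*(4/5 + 8)/4 = -5*(4*(⅕) + 8)/4 = -5*(⅘ + 8)/4 = -5/4*44/5 = -11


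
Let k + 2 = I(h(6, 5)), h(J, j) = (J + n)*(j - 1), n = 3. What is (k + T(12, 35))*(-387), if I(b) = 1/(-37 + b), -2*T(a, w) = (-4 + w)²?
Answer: 374229/2 ≈ 1.8711e+5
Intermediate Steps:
T(a, w) = -(-4 + w)²/2
h(J, j) = (-1 + j)*(3 + J) (h(J, j) = (J + 3)*(j - 1) = (3 + J)*(-1 + j) = (-1 + j)*(3 + J))
k = -3 (k = -2 + 1/(-37 + (-3 - 1*6 + 3*5 + 6*5)) = -2 + 1/(-37 + (-3 - 6 + 15 + 30)) = -2 + 1/(-37 + 36) = -2 + 1/(-1) = -2 - 1 = -3)
(k + T(12, 35))*(-387) = (-3 - (-4 + 35)²/2)*(-387) = (-3 - ½*31²)*(-387) = (-3 - ½*961)*(-387) = (-3 - 961/2)*(-387) = -967/2*(-387) = 374229/2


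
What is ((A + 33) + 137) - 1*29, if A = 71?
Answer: 212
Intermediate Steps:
((A + 33) + 137) - 1*29 = ((71 + 33) + 137) - 1*29 = (104 + 137) - 29 = 241 - 29 = 212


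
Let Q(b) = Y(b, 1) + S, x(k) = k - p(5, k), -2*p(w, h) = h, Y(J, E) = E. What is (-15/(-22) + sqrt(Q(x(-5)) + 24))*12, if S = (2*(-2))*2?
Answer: 90/11 + 12*sqrt(17) ≈ 57.659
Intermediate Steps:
p(w, h) = -h/2
S = -8 (S = -4*2 = -8)
x(k) = 3*k/2 (x(k) = k - (-1)*k/2 = k + k/2 = 3*k/2)
Q(b) = -7 (Q(b) = 1 - 8 = -7)
(-15/(-22) + sqrt(Q(x(-5)) + 24))*12 = (-15/(-22) + sqrt(-7 + 24))*12 = (-15*(-1/22) + sqrt(17))*12 = (15/22 + sqrt(17))*12 = 90/11 + 12*sqrt(17)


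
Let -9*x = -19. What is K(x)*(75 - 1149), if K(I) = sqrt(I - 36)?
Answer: -358*I*sqrt(305) ≈ -6252.2*I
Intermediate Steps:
x = 19/9 (x = -1/9*(-19) = 19/9 ≈ 2.1111)
K(I) = sqrt(-36 + I)
K(x)*(75 - 1149) = sqrt(-36 + 19/9)*(75 - 1149) = sqrt(-305/9)*(-1074) = (I*sqrt(305)/3)*(-1074) = -358*I*sqrt(305)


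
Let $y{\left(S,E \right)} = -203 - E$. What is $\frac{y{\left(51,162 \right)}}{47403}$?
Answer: $- \frac{365}{47403} \approx -0.0076999$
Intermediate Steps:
$\frac{y{\left(51,162 \right)}}{47403} = \frac{-203 - 162}{47403} = \left(-203 - 162\right) \frac{1}{47403} = \left(-365\right) \frac{1}{47403} = - \frac{365}{47403}$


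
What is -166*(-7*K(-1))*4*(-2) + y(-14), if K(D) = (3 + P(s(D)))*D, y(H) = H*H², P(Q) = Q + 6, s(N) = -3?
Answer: 53032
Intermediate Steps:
P(Q) = 6 + Q
y(H) = H³
K(D) = 6*D (K(D) = (3 + (6 - 3))*D = (3 + 3)*D = 6*D)
-166*(-7*K(-1))*4*(-2) + y(-14) = -166*(-42*(-1))*4*(-2) + (-14)³ = -166*(-7*(-6))*(-8) - 2744 = -6972*(-8) - 2744 = -166*(-336) - 2744 = 55776 - 2744 = 53032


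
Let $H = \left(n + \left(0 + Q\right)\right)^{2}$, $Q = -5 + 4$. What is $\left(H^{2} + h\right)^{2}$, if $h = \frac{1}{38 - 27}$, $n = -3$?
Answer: $\frac{7935489}{121} \approx 65583.0$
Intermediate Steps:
$h = \frac{1}{11} \approx 0.090909$
$Q = -1$
$H = 16$ ($H = \left(-3 + \left(0 - 1\right)\right)^{2} = \left(-3 - 1\right)^{2} = \left(-4\right)^{2} = 16$)
$\left(H^{2} + h\right)^{2} = \left(16^{2} + \frac{1}{11}\right)^{2} = \left(256 + \frac{1}{11}\right)^{2} = \left(\frac{2817}{11}\right)^{2} = \frac{7935489}{121}$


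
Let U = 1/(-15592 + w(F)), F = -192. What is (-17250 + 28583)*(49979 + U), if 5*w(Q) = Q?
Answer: 44266231114399/78152 ≈ 5.6641e+8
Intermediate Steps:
w(Q) = Q/5
U = -5/78152 (U = 1/(-15592 + (⅕)*(-192)) = 1/(-15592 - 192/5) = 1/(-78152/5) = -5/78152 ≈ -6.3978e-5)
(-17250 + 28583)*(49979 + U) = (-17250 + 28583)*(49979 - 5/78152) = 11333*(3905958803/78152) = 44266231114399/78152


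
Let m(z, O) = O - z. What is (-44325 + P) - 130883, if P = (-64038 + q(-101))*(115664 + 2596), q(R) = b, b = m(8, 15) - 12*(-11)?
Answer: -7556870948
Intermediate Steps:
b = 139 (b = (15 - 1*8) - 12*(-11) = (15 - 8) + 132 = 7 + 132 = 139)
q(R) = 139
P = -7556695740 (P = (-64038 + 139)*(115664 + 2596) = -63899*118260 = -7556695740)
(-44325 + P) - 130883 = (-44325 - 7556695740) - 130883 = -7556740065 - 130883 = -7556870948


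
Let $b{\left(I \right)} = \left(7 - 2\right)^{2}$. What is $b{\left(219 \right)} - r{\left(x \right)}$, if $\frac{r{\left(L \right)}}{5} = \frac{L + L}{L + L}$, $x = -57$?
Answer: $20$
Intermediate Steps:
$b{\left(I \right)} = 25$ ($b{\left(I \right)} = 5^{2} = 25$)
$r{\left(L \right)} = 5$ ($r{\left(L \right)} = 5 \frac{L + L}{L + L} = 5 \frac{2 L}{2 L} = 5 \cdot 2 L \frac{1}{2 L} = 5 \cdot 1 = 5$)
$b{\left(219 \right)} - r{\left(x \right)} = 25 - 5 = 20$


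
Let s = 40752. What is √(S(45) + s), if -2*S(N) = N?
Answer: 3*√18102/2 ≈ 201.82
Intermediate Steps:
S(N) = -N/2
√(S(45) + s) = √(-½*45 + 40752) = √(-45/2 + 40752) = √(81459/2) = 3*√18102/2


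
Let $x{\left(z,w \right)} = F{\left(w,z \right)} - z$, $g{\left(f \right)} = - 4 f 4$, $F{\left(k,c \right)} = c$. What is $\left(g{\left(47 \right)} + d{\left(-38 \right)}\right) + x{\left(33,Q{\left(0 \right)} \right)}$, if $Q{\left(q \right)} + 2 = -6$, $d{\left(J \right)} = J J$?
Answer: $692$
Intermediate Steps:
$d{\left(J \right)} = J^{2}$
$Q{\left(q \right)} = -8$ ($Q{\left(q \right)} = -2 - 6 = -8$)
$g{\left(f \right)} = - 16 f$
$x{\left(z,w \right)} = 0$ ($x{\left(z,w \right)} = z - z = 0$)
$\left(g{\left(47 \right)} + d{\left(-38 \right)}\right) + x{\left(33,Q{\left(0 \right)} \right)} = \left(\left(-16\right) 47 + \left(-38\right)^{2}\right) + 0 = \left(-752 + 1444\right) + 0 = 692 + 0 = 692$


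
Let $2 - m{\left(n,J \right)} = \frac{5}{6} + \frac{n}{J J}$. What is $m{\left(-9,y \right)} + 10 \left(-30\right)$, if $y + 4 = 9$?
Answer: $- \frac{44771}{150} \approx -298.47$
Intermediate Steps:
$y = 5$ ($y = -4 + 9 = 5$)
$m{\left(n,J \right)} = \frac{7}{6} - \frac{n}{J^{2}}$ ($m{\left(n,J \right)} = 2 - \left(\frac{5}{6} + \frac{n}{J J}\right) = 2 - \left(5 \cdot \frac{1}{6} + \frac{n}{J^{2}}\right) = 2 - \left(\frac{5}{6} + \frac{n}{J^{2}}\right) = \frac{7}{6} - \frac{n}{J^{2}}$)
$m{\left(-9,y \right)} + 10 \left(-30\right) = \left(\frac{7}{6} - - \frac{9}{25}\right) + 10 \left(-30\right) = \left(\frac{7}{6} - \left(-9\right) \frac{1}{25}\right) - 300 = \left(\frac{7}{6} + \frac{9}{25}\right) - 300 = \frac{229}{150} - 300 = - \frac{44771}{150}$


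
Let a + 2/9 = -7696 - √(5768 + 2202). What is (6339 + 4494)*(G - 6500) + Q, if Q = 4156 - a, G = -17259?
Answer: -2316324553/9 + √7970 ≈ -2.5737e+8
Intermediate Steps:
a = -69266/9 - √7970 (a = -2/9 + (-7696 - √(5768 + 2202)) = -2/9 + (-7696 - √7970) = -69266/9 - √7970 ≈ -7785.5)
Q = 106670/9 + √7970 (Q = 4156 - (-69266/9 - √7970) = 4156 + (69266/9 + √7970) = 106670/9 + √7970 ≈ 11942.)
(6339 + 4494)*(G - 6500) + Q = (6339 + 4494)*(-17259 - 6500) + (106670/9 + √7970) = 10833*(-23759) + (106670/9 + √7970) = -257381247 + (106670/9 + √7970) = -2316324553/9 + √7970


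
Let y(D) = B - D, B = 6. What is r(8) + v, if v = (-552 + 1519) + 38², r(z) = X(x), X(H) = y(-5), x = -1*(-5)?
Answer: 2422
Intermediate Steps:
x = 5
y(D) = 6 - D
X(H) = 11 (X(H) = 6 - 1*(-5) = 6 + 5 = 11)
r(z) = 11
v = 2411 (v = 967 + 1444 = 2411)
r(8) + v = 11 + 2411 = 2422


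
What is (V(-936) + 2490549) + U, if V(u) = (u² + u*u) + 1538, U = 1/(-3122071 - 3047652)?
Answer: 26186025764716/6169723 ≈ 4.2443e+6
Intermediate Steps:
U = -1/6169723 (U = 1/(-6169723) = -1/6169723 ≈ -1.6208e-7)
V(u) = 1538 + 2*u² (V(u) = (u² + u²) + 1538 = 2*u² + 1538 = 1538 + 2*u²)
(V(-936) + 2490549) + U = ((1538 + 2*(-936)²) + 2490549) - 1/6169723 = ((1538 + 2*876096) + 2490549) - 1/6169723 = ((1538 + 1752192) + 2490549) - 1/6169723 = (1753730 + 2490549) - 1/6169723 = 4244279 - 1/6169723 = 26186025764716/6169723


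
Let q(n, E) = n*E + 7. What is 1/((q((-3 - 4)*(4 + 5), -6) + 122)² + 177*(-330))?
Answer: 1/198639 ≈ 5.0343e-6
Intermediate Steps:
q(n, E) = 7 + E*n (q(n, E) = E*n + 7 = 7 + E*n)
1/((q((-3 - 4)*(4 + 5), -6) + 122)² + 177*(-330)) = 1/(((7 - 6*(-3 - 4)*(4 + 5)) + 122)² + 177*(-330)) = 1/(((7 - (-42)*9) + 122)² - 58410) = 1/(((7 - 6*(-63)) + 122)² - 58410) = 1/(((7 + 378) + 122)² - 58410) = 1/((385 + 122)² - 58410) = 1/(507² - 58410) = 1/(257049 - 58410) = 1/198639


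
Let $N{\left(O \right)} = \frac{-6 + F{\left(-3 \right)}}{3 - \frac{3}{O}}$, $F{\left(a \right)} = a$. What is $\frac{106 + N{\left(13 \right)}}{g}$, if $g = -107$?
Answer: $- \frac{411}{428} \approx -0.96028$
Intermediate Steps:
$N{\left(O \right)} = - \frac{9}{3 - \frac{3}{O}}$ ($N{\left(O \right)} = \frac{-6 - 3}{3 - \frac{3}{O}} = - \frac{9}{3 - \frac{3}{O}}$)
$\frac{106 + N{\left(13 \right)}}{g} = \frac{106 - \frac{39}{-1 + 13}}{-107} = - \frac{106 - \frac{39}{12}}{107} = - \frac{106 - 39 \cdot \frac{1}{12}}{107} = - \frac{106 - \frac{13}{4}}{107} = \left(- \frac{1}{107}\right) \frac{411}{4} = - \frac{411}{428}$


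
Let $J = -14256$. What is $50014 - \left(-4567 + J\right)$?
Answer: $68837$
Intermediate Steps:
$50014 - \left(-4567 + J\right) = 50014 - \left(-4567 - 14256\right) = 50014 - -18823 = 50014 + 18823 = 68837$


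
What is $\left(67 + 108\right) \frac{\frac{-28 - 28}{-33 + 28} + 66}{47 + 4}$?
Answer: $\frac{13510}{51} \approx 264.9$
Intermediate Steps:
$\left(67 + 108\right) \frac{\frac{-28 - 28}{-33 + 28} + 66}{47 + 4} = 175 \frac{- \frac{56}{-5} + 66}{51} = 175 \left(\left(-56\right) \left(- \frac{1}{5}\right) + 66\right) \frac{1}{51} = 175 \left(\frac{56}{5} + 66\right) \frac{1}{51} = 175 \cdot \frac{386}{5} \cdot \frac{1}{51} = 175 \cdot \frac{386}{255} = \frac{13510}{51}$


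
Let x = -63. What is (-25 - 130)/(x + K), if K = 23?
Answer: 31/8 ≈ 3.8750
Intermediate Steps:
(-25 - 130)/(x + K) = (-25 - 130)/(-63 + 23) = -155/(-40) = -155*(-1/40) = 31/8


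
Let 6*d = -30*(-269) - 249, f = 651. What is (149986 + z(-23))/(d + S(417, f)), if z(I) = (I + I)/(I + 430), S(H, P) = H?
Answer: 122088512/1400487 ≈ 87.176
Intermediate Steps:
d = 2607/2 (d = (-30*(-269) - 249)/6 = (8070 - 249)/6 = (⅙)*7821 = 2607/2 ≈ 1303.5)
z(I) = 2*I/(430 + I) (z(I) = (2*I)/(430 + I) = 2*I/(430 + I))
(149986 + z(-23))/(d + S(417, f)) = (149986 + 2*(-23)/(430 - 23))/(2607/2 + 417) = (149986 + 2*(-23)/407)/(3441/2) = (149986 + 2*(-23)*(1/407))*(2/3441) = (149986 - 46/407)*(2/3441) = (61044256/407)*(2/3441) = 122088512/1400487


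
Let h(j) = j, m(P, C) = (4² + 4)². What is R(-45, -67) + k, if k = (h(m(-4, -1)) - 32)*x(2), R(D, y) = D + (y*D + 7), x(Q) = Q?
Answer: 3713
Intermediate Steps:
m(P, C) = 400 (m(P, C) = (16 + 4)² = 20² = 400)
R(D, y) = 7 + D + D*y (R(D, y) = D + (D*y + 7) = D + (7 + D*y) = 7 + D + D*y)
k = 736 (k = (400 - 32)*2 = 368*2 = 736)
R(-45, -67) + k = (7 - 45 - 45*(-67)) + 736 = (7 - 45 + 3015) + 736 = 2977 + 736 = 3713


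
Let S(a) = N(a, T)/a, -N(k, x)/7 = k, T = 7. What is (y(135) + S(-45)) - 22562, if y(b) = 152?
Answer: -22417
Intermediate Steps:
N(k, x) = -7*k
S(a) = -7 (S(a) = (-7*a)/a = -7)
(y(135) + S(-45)) - 22562 = (152 - 7) - 22562 = 145 - 22562 = -22417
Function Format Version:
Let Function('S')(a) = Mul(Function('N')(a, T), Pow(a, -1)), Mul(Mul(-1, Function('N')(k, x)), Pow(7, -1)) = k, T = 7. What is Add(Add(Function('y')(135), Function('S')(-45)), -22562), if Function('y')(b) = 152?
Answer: -22417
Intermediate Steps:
Function('N')(k, x) = Mul(-7, k)
Function('S')(a) = -7 (Function('S')(a) = Mul(Mul(-7, a), Pow(a, -1)) = -7)
Add(Add(Function('y')(135), Function('S')(-45)), -22562) = Add(Add(152, -7), -22562) = Add(145, -22562) = -22417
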